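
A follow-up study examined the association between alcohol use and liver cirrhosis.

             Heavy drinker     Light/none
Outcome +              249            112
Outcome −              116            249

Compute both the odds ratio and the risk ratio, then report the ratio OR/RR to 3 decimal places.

Reading the table with exposure as columns: a = 249 (Heavy drinker, case), b = 116 (Heavy drinker, non-case), c = 112 (Light/none, case), d = 249.
OR = (249·249)/(116·112) = 62001/12992 = 4.77224
Risk in exposed = 249/365 = 0.68219; risk in unexposed = 112/361 = 0.31025; RR = 2.19885
OR/RR = 4.77224 / 2.19885 = 2.17034
The outcome is not rare, so the OR lies further from 1 than the RR.

2.170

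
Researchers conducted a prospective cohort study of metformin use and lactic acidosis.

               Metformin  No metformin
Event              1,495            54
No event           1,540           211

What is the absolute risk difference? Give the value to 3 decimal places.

0.289

Reading the table with exposure as columns: a = 1495 (Metformin, case), b = 1540 (Metformin, non-case), c = 54 (No metformin, case), d = 211.
Risk in exposed = 1495/3035 = 0.492586; risk in unexposed = 54/265 = 0.203774.
Risk difference = 0.492586 − 0.203774 = 0.288813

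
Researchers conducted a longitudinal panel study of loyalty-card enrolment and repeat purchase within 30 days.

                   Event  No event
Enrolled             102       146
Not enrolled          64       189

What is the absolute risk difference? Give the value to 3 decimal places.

0.158

Cells: a = 102, b = 146, c = 64, d = 189.
Risk in exposed = 102/248 = 0.411290; risk in unexposed = 64/253 = 0.252964.
Risk difference = 0.411290 − 0.252964 = 0.158326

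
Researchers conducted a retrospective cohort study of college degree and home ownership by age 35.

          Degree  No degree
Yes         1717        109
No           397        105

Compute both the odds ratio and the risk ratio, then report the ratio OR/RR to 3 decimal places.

2.613

Reading the table with exposure as columns: a = 1717 (Degree, case), b = 397 (Degree, non-case), c = 109 (No degree, case), d = 105.
OR = (1717·105)/(397·109) = 180285/43273 = 4.16622
Risk in exposed = 1717/2114 = 0.81220; risk in unexposed = 109/214 = 0.50935; RR = 1.59460
OR/RR = 4.16622 / 1.59460 = 2.61270
The outcome is not rare, so the OR lies further from 1 than the RR.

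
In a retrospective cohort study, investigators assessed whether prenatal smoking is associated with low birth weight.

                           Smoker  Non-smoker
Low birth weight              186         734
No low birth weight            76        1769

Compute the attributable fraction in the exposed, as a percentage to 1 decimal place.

Reading the table with exposure as columns: a = 186 (Smoker, case), b = 76 (Smoker, non-case), c = 734 (Non-smoker, case), d = 1769.
Risk in exposed = 186/262 = 0.70992; risk in unexposed = 734/2503 = 0.29325.
RR = 0.70992/0.29325 = 2.42090
AR% = (RR − 1)/RR × 100 = (2.42090 − 1)/2.42090 × 100 = 58.6930%

58.7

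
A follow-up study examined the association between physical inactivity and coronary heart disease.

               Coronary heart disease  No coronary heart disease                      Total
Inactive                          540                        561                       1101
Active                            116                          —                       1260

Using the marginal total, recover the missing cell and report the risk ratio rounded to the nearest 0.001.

5.327

The missing cell is in the unexposed row: 1260 − 116 = 1144.
So a = 540, b = 561, c = 116, d = 1144.
RR = [a/(a+b)] / [c/(c+d)] = (540/1101) / (116/1260) = 0.49046/0.09206 = 5.32745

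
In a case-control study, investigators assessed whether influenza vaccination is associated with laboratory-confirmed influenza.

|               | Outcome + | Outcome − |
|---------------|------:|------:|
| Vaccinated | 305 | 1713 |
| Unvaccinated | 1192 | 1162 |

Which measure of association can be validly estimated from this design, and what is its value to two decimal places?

0.17

Cells: a = 305, b = 1713, c = 1192, d = 1162.
This is a case-control study: participants were sampled on outcome status, so risks in the source population cannot be estimated directly — relative risk is not valid here. The odds ratio is the appropriate measure.
OR = (a·d)/(b·c) = (305 × 1162) / (1713 × 1192) = 354410 / 2041896 = 0.17357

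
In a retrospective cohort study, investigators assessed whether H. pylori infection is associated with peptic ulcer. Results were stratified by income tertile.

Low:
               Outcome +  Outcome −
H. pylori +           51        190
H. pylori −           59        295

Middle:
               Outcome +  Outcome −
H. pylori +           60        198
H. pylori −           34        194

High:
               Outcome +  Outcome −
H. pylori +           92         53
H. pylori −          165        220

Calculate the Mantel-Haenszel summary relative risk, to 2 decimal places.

RR_MH = Σ(aᵢ·n₀ᵢ/nᵢ) / Σ(cᵢ·n₁ᵢ/nᵢ), with n₁ᵢ = aᵢ+bᵢ (exposed), n₀ᵢ = cᵢ+dᵢ (unexposed), nᵢ = n₁ᵢ+n₀ᵢ.
Stratum 1 (Low): n₁ = 241, n₀ = 354, n = 595; a·n₀/n = 51·354/595 = 30.3429; c·n₁/n = 59·241/595 = 23.8975
Stratum 2 (Middle): n₁ = 258, n₀ = 228, n = 486; a·n₀/n = 60·228/486 = 28.1481; c·n₁/n = 34·258/486 = 18.0494
Stratum 3 (High): n₁ = 145, n₀ = 385, n = 530; a·n₀/n = 92·385/530 = 66.8302; c·n₁/n = 165·145/530 = 45.1415
RR_MH = (30.3429 + 28.1481 + 66.8302) / (23.8975 + 18.0494 + 45.1415) = 125.3212 / 87.0884 = 1.43901

1.44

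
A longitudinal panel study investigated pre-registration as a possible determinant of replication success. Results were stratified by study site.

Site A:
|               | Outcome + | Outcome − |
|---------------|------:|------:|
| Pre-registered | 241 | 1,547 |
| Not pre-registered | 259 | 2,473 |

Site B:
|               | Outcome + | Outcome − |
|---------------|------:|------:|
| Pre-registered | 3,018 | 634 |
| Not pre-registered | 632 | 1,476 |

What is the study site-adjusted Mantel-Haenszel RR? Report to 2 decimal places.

2.48

RR_MH = Σ(aᵢ·n₀ᵢ/nᵢ) / Σ(cᵢ·n₁ᵢ/nᵢ), with n₁ᵢ = aᵢ+bᵢ (exposed), n₀ᵢ = cᵢ+dᵢ (unexposed), nᵢ = n₁ᵢ+n₀ᵢ.
Stratum 1 (Site A): n₁ = 1788, n₀ = 2732, n = 4520; a·n₀/n = 241·2732/4520 = 145.6664; c·n₁/n = 259·1788/4520 = 102.4540
Stratum 2 (Site B): n₁ = 3652, n₀ = 2108, n = 5760; a·n₀/n = 3018·2108/5760 = 1104.5042; c·n₁/n = 632·3652/5760 = 400.7056
RR_MH = (145.6664 + 1104.5042) / (102.4540 + 400.7056) = 1250.1705 / 503.1595 = 2.48464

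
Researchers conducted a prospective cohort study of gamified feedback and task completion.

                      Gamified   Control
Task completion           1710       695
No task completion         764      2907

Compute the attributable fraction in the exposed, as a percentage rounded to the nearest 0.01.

Reading the table with exposure as columns: a = 1710 (Gamified, case), b = 764 (Gamified, non-case), c = 695 (Control, case), d = 2907.
Risk in exposed = 1710/2474 = 0.69119; risk in unexposed = 695/3602 = 0.19295.
RR = 0.69119/0.19295 = 3.58225
AR% = (RR − 1)/RR × 100 = (3.58225 − 1)/3.58225 × 100 = 72.0845%

72.08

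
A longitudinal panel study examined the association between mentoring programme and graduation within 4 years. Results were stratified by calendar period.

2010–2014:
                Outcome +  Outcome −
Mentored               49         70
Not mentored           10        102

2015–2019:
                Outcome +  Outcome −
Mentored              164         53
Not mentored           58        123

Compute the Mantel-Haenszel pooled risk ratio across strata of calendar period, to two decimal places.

2.67

RR_MH = Σ(aᵢ·n₀ᵢ/nᵢ) / Σ(cᵢ·n₁ᵢ/nᵢ), with n₁ᵢ = aᵢ+bᵢ (exposed), n₀ᵢ = cᵢ+dᵢ (unexposed), nᵢ = n₁ᵢ+n₀ᵢ.
Stratum 1 (2010–2014): n₁ = 119, n₀ = 112, n = 231; a·n₀/n = 49·112/231 = 23.7576; c·n₁/n = 10·119/231 = 5.1515
Stratum 2 (2015–2019): n₁ = 217, n₀ = 181, n = 398; a·n₀/n = 164·181/398 = 74.5829; c·n₁/n = 58·217/398 = 31.6231
RR_MH = (23.7576 + 74.5829) / (5.1515 + 31.6231) = 98.3405 / 36.7746 = 2.67414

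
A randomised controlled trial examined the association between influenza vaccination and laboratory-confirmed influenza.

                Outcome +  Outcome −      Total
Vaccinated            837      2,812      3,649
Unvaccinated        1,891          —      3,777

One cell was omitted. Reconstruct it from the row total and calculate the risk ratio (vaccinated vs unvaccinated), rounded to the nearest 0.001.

The missing cell is in the unexposed row: 3777 − 1891 = 1886.
So a = 837, b = 2812, c = 1891, d = 1886.
RR = [a/(a+b)] / [c/(c+d)] = (837/3649) / (1891/3777) = 0.22938/0.50066 = 0.45815

0.458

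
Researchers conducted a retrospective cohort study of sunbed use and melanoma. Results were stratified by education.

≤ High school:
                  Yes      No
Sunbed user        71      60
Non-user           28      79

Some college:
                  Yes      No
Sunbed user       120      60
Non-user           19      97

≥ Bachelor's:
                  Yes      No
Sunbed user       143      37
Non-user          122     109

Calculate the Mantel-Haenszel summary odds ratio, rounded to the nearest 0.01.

4.60

OR_MH = Σ(aᵢdᵢ/nᵢ) / Σ(bᵢcᵢ/nᵢ), where nᵢ is the stratum total.
Stratum 1 (≤ High school): n = 238; a·d/n = 71·79/238 = 23.5672; b·c/n = 60·28/238 = 7.0588
Stratum 2 (Some college): n = 296; a·d/n = 120·97/296 = 39.3243; b·c/n = 60·19/296 = 3.8514
Stratum 3 (≥ Bachelor's): n = 411; a·d/n = 143·109/411 = 37.9246; b·c/n = 37·122/411 = 10.9830
OR_MH = (23.5672 + 39.3243 + 37.9246) / (7.0588 + 3.8514 + 10.9830) = 100.8161 / 21.8931 = 4.60492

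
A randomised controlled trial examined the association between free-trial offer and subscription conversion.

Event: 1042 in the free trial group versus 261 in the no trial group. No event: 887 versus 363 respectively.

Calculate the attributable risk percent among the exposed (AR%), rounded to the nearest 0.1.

From the description: a = 1042, b = 887, c = 261, d = 363.
Risk in exposed = 1042/1929 = 0.54018; risk in unexposed = 261/624 = 0.41827.
RR = 0.54018/0.41827 = 1.29146
AR% = (RR − 1)/RR × 100 = (1.29146 − 1)/1.29146 × 100 = 22.5680%

22.6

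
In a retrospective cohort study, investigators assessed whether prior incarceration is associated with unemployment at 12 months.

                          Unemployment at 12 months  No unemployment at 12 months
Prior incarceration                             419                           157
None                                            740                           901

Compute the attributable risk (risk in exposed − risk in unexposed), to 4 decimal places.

Cells: a = 419, b = 157, c = 740, d = 901.
Risk in exposed = 419/576 = 0.727431; risk in unexposed = 740/1641 = 0.450945.
Risk difference = 0.727431 − 0.450945 = 0.276486

0.2765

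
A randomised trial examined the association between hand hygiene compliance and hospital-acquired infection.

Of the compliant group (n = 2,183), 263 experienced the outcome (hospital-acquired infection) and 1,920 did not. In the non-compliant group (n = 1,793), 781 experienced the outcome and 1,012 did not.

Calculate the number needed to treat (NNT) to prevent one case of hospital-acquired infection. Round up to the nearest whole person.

Risk in treated group = 263/2183 = 0.12048; risk in control = 781/1793 = 0.43558.
Absolute risk reduction = 0.43558 − 0.12048 = 0.31511
NNT = 1 / ARR = 1 / 0.31511 = 3.174 → round up → 4

4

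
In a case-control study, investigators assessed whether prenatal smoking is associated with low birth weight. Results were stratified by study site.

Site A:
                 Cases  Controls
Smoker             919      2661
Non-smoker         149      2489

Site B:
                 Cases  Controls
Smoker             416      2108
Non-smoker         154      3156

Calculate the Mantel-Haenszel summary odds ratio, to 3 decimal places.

4.965

OR_MH = Σ(aᵢdᵢ/nᵢ) / Σ(bᵢcᵢ/nᵢ), where nᵢ is the stratum total.
Stratum 1 (Site A): n = 6218; a·d/n = 919·2489/6218 = 367.8660; b·c/n = 2661·149/6218 = 63.7647
Stratum 2 (Site B): n = 5834; a·d/n = 416·3156/5834 = 225.0422; b·c/n = 2108·154/5834 = 55.6448
OR_MH = (367.8660 + 225.0422) / (63.7647 + 55.6448) = 592.9082 / 119.4096 = 4.96533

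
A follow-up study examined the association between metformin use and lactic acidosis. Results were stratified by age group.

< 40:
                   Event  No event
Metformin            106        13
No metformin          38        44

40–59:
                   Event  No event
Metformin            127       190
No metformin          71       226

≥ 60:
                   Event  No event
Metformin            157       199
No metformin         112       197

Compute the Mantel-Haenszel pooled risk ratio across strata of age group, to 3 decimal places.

1.491

RR_MH = Σ(aᵢ·n₀ᵢ/nᵢ) / Σ(cᵢ·n₁ᵢ/nᵢ), with n₁ᵢ = aᵢ+bᵢ (exposed), n₀ᵢ = cᵢ+dᵢ (unexposed), nᵢ = n₁ᵢ+n₀ᵢ.
Stratum 1 (< 40): n₁ = 119, n₀ = 82, n = 201; a·n₀/n = 106·82/201 = 43.2438; c·n₁/n = 38·119/201 = 22.4975
Stratum 2 (40–59): n₁ = 317, n₀ = 297, n = 614; a·n₀/n = 127·297/614 = 61.4316; c·n₁/n = 71·317/614 = 36.6564
Stratum 3 (≥ 60): n₁ = 356, n₀ = 309, n = 665; a·n₀/n = 157·309/665 = 72.9519; c·n₁/n = 112·356/665 = 59.9579
RR_MH = (43.2438 + 61.4316 + 72.9519) / (22.4975 + 36.6564 + 59.9579) = 177.6273 / 119.1118 = 1.49127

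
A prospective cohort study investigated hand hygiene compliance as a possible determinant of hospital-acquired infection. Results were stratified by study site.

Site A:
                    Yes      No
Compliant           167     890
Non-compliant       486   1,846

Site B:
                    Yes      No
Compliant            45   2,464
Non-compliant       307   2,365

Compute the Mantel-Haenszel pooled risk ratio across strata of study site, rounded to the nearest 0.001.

RR_MH = Σ(aᵢ·n₀ᵢ/nᵢ) / Σ(cᵢ·n₁ᵢ/nᵢ), with n₁ᵢ = aᵢ+bᵢ (exposed), n₀ᵢ = cᵢ+dᵢ (unexposed), nᵢ = n₁ᵢ+n₀ᵢ.
Stratum 1 (Site A): n₁ = 1057, n₀ = 2332, n = 3389; a·n₀/n = 167·2332/3389 = 114.9141; c·n₁/n = 486·1057/3389 = 151.5792
Stratum 2 (Site B): n₁ = 2509, n₀ = 2672, n = 5181; a·n₀/n = 45·2672/5181 = 23.2079; c·n₁/n = 307·2509/5181 = 148.6707
RR_MH = (114.9141 + 23.2079) / (151.5792 + 148.6707) = 138.1220 / 300.2499 = 0.46002

0.460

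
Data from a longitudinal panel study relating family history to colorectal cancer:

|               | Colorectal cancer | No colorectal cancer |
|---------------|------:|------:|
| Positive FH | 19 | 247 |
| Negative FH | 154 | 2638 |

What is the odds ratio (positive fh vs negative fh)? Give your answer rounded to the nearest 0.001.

1.318

Cells: a = 19, b = 247, c = 154, d = 2638.
OR = (a·d)/(b·c) = (19 × 2638) / (247 × 154) = 50122 / 38038 = 1.31768
The odds of colorectal cancer are about 1.32 times as high in the positive fh group.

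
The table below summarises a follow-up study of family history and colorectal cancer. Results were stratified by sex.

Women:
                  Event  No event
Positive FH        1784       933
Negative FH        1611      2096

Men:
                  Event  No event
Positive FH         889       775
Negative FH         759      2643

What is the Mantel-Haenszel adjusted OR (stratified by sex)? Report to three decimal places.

2.987

OR_MH = Σ(aᵢdᵢ/nᵢ) / Σ(bᵢcᵢ/nᵢ), where nᵢ is the stratum total.
Stratum 1 (Women): n = 6424; a·d/n = 1784·2096/6424 = 582.0772; b·c/n = 933·1611/6424 = 233.9762
Stratum 2 (Men): n = 5066; a·d/n = 889·2643/5066 = 463.8032; b·c/n = 775·759/5066 = 116.1123
OR_MH = (582.0772 + 463.8032) / (233.9762 + 116.1123) = 1045.8804 / 350.0885 = 2.98747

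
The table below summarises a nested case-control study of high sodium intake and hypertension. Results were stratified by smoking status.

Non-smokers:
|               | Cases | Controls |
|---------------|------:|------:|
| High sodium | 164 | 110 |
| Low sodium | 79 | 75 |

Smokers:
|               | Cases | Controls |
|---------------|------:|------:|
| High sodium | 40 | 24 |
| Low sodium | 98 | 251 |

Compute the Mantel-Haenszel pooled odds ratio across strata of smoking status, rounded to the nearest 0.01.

2.04

OR_MH = Σ(aᵢdᵢ/nᵢ) / Σ(bᵢcᵢ/nᵢ), where nᵢ is the stratum total.
Stratum 1 (Non-smokers): n = 428; a·d/n = 164·75/428 = 28.7383; b·c/n = 110·79/428 = 20.3037
Stratum 2 (Smokers): n = 413; a·d/n = 40·251/413 = 24.3099; b·c/n = 24·98/413 = 5.6949
OR_MH = (28.7383 + 24.3099) / (20.3037 + 5.6949) = 53.0482 / 25.9987 = 2.04042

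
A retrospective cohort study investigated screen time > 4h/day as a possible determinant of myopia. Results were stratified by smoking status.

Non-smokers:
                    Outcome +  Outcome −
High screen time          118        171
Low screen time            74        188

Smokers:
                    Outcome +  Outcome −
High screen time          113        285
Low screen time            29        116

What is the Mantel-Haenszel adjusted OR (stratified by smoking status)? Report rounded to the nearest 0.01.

OR_MH = Σ(aᵢdᵢ/nᵢ) / Σ(bᵢcᵢ/nᵢ), where nᵢ is the stratum total.
Stratum 1 (Non-smokers): n = 551; a·d/n = 118·188/551 = 40.2613; b·c/n = 171·74/551 = 22.9655
Stratum 2 (Smokers): n = 543; a·d/n = 113·116/543 = 24.1400; b·c/n = 285·29/543 = 15.2210
OR_MH = (40.2613 + 24.1400) / (22.9655 + 15.2210) = 64.4013 / 38.1865 = 1.68649

1.69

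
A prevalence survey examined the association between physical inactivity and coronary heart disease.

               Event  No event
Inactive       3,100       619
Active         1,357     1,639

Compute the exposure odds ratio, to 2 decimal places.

Cells: a = 3100, b = 619, c = 1357, d = 1639.
OR = (a·d)/(b·c) = (3100 × 1639) / (619 × 1357) = 5080900 / 839983 = 6.04881
The odds of coronary heart disease are about 6.05 times as high in the inactive group.

6.05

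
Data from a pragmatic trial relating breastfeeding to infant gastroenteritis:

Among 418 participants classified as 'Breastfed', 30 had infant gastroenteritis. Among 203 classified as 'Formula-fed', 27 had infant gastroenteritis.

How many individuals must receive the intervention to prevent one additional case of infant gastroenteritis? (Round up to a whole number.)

17

Risk in treated group = 30/418 = 0.07177; risk in control = 27/203 = 0.13300.
Absolute risk reduction = 0.13300 − 0.07177 = 0.06123
NNT = 1 / ARR = 1 / 0.06123 = 16.331 → round up → 17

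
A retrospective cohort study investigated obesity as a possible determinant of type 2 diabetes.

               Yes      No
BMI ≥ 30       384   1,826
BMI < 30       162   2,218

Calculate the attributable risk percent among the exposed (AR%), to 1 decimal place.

60.8

Cells: a = 384, b = 1826, c = 162, d = 2218.
Risk in exposed = 384/2210 = 0.17376; risk in unexposed = 162/2380 = 0.06807.
RR = 0.17376/0.06807 = 2.55271
AR% = (RR − 1)/RR × 100 = (2.55271 − 1)/2.55271 × 100 = 60.8259%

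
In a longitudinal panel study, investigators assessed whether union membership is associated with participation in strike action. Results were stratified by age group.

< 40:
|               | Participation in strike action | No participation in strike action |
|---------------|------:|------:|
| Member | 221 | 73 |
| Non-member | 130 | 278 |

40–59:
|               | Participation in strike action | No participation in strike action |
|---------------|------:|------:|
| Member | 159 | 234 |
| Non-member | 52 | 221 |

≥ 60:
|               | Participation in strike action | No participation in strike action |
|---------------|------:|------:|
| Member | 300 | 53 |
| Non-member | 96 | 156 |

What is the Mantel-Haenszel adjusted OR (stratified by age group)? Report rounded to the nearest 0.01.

OR_MH = Σ(aᵢdᵢ/nᵢ) / Σ(bᵢcᵢ/nᵢ), where nᵢ is the stratum total.
Stratum 1 (< 40): n = 702; a·d/n = 221·278/702 = 87.5185; b·c/n = 73·130/702 = 13.5185
Stratum 2 (40–59): n = 666; a·d/n = 159·221/666 = 52.7613; b·c/n = 234·52/666 = 18.2703
Stratum 3 (≥ 60): n = 605; a·d/n = 300·156/605 = 77.3554; b·c/n = 53·96/605 = 8.4099
OR_MH = (87.5185 + 52.7613 + 77.3554) / (13.5185 + 18.2703 + 8.4099) = 217.6352 / 40.1987 = 5.41398

5.41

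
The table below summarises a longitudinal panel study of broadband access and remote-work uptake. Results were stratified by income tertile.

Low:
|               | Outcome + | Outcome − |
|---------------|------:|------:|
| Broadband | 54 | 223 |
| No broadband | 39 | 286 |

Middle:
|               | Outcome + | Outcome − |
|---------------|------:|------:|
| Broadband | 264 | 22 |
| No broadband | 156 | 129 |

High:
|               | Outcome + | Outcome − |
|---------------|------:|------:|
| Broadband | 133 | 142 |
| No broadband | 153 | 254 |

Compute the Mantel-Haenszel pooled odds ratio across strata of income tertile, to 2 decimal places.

2.58

OR_MH = Σ(aᵢdᵢ/nᵢ) / Σ(bᵢcᵢ/nᵢ), where nᵢ is the stratum total.
Stratum 1 (Low): n = 602; a·d/n = 54·286/602 = 25.6545; b·c/n = 223·39/602 = 14.4468
Stratum 2 (Middle): n = 571; a·d/n = 264·129/571 = 59.6427; b·c/n = 22·156/571 = 6.0105
Stratum 3 (High): n = 682; a·d/n = 133·254/682 = 49.5337; b·c/n = 142·153/682 = 31.8563
OR_MH = (25.6545 + 59.6427 + 49.5337) / (14.4468 + 6.0105 + 31.8563) = 134.8309 / 52.3137 = 2.57736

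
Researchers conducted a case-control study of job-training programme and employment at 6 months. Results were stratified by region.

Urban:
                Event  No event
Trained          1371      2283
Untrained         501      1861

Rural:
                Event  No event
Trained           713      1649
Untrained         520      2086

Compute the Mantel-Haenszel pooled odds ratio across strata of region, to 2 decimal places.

1.99

OR_MH = Σ(aᵢdᵢ/nᵢ) / Σ(bᵢcᵢ/nᵢ), where nᵢ is the stratum total.
Stratum 1 (Urban): n = 6016; a·d/n = 1371·1861/6016 = 424.1075; b·c/n = 2283·501/6016 = 190.1235
Stratum 2 (Rural): n = 4968; a·d/n = 713·2086/4968 = 299.3796; b·c/n = 1649·520/4968 = 172.6006
OR_MH = (424.1075 + 299.3796) / (190.1235 + 172.6006) = 723.4872 / 362.7241 = 1.99459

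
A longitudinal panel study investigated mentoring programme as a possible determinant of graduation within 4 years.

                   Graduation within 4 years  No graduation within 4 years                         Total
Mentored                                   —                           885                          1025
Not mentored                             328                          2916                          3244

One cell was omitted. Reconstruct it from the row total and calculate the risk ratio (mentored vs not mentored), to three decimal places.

1.351

The missing cell is in the exposed row: 1025 − 885 = 140.
So a = 140, b = 885, c = 328, d = 2916.
RR = [a/(a+b)] / [c/(c+d)] = (140/1025) / (328/3244) = 0.13659/0.10111 = 1.35086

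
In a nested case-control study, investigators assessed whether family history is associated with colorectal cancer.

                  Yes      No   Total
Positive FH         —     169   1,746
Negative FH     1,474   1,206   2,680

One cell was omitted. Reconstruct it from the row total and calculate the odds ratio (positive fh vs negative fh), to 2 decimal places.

7.63

The missing cell is in the exposed row: 1746 − 169 = 1577.
So a = 1577, b = 169, c = 1474, d = 1206.
OR = (a·d)/(b·c) = (1577 × 1206) / (169 × 1474) = 1901862 / 249106 = 7.63475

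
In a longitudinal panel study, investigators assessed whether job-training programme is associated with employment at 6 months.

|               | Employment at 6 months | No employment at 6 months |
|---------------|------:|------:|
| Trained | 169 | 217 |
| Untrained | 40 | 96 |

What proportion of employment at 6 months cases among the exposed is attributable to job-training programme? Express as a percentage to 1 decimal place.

32.8

Cells: a = 169, b = 217, c = 40, d = 96.
Risk in exposed = 169/386 = 0.43782; risk in unexposed = 40/136 = 0.29412.
RR = 0.43782/0.29412 = 1.48860
AR% = (RR − 1)/RR × 100 = (1.48860 − 1)/1.48860 × 100 = 32.8228%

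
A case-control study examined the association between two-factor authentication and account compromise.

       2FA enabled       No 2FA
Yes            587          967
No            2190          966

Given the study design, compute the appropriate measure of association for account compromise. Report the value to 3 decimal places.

0.268

Reading the table with exposure as columns: a = 587 (2FA enabled, case), b = 2190 (2FA enabled, non-case), c = 967 (No 2FA, case), d = 966.
This is a case-control study: participants were sampled on outcome status, so risks in the source population cannot be estimated directly — relative risk is not valid here. The odds ratio is the appropriate measure.
OR = (a·d)/(b·c) = (587 × 966) / (2190 × 967) = 567042 / 2117730 = 0.26776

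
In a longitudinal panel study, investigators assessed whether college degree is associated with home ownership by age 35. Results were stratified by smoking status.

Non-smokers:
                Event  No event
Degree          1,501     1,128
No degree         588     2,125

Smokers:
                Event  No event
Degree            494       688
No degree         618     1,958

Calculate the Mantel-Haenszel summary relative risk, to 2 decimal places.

RR_MH = Σ(aᵢ·n₀ᵢ/nᵢ) / Σ(cᵢ·n₁ᵢ/nᵢ), with n₁ᵢ = aᵢ+bᵢ (exposed), n₀ᵢ = cᵢ+dᵢ (unexposed), nᵢ = n₁ᵢ+n₀ᵢ.
Stratum 1 (Non-smokers): n₁ = 2629, n₀ = 2713, n = 5342; a·n₀/n = 1501·2713/5342 = 762.3012; c·n₁/n = 588·2629/5342 = 289.3770
Stratum 2 (Smokers): n₁ = 1182, n₀ = 2576, n = 3758; a·n₀/n = 494·2576/3758 = 338.6227; c·n₁/n = 618·1182/3758 = 194.3789
RR_MH = (762.3012 + 338.6227) / (289.3770 + 194.3789) = 1100.9239 / 483.7559 = 2.27578

2.28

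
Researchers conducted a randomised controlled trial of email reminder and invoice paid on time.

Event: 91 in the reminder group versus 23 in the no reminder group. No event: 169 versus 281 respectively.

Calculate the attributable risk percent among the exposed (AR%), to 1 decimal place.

78.4

From the description: a = 91, b = 169, c = 23, d = 281.
Risk in exposed = 91/260 = 0.35000; risk in unexposed = 23/304 = 0.07566.
RR = 0.35000/0.07566 = 4.62609
AR% = (RR − 1)/RR × 100 = (4.62609 − 1)/4.62609 × 100 = 78.3835%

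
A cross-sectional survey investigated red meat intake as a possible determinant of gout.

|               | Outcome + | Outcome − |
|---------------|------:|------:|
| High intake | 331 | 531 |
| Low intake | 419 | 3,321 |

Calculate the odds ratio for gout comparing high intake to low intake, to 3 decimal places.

Cells: a = 331, b = 531, c = 419, d = 3321.
OR = (a·d)/(b·c) = (331 × 3321) / (531 × 419) = 1099251 / 222489 = 4.94070
The odds of gout are about 4.94 times as high in the high intake group.

4.941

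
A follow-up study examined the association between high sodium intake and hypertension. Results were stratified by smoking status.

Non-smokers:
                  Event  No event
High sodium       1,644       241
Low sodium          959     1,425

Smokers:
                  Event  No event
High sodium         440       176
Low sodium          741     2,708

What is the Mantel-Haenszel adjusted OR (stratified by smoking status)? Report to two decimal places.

9.76

OR_MH = Σ(aᵢdᵢ/nᵢ) / Σ(bᵢcᵢ/nᵢ), where nᵢ is the stratum total.
Stratum 1 (Non-smokers): n = 4269; a·d/n = 1644·1425/4269 = 548.7702; b·c/n = 241·959/4269 = 54.1389
Stratum 2 (Smokers): n = 4065; a·d/n = 440·2708/4065 = 293.1169; b·c/n = 176·741/4065 = 32.0827
OR_MH = (548.7702 + 293.1169) / (54.1389 + 32.0827) = 841.8871 / 86.2216 = 9.76423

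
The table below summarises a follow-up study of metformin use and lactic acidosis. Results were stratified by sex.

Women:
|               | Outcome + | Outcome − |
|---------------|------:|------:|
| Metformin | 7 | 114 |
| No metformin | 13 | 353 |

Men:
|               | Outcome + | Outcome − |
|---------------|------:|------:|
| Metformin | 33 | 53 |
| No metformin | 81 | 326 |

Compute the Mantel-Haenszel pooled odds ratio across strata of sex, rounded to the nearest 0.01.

2.29

OR_MH = Σ(aᵢdᵢ/nᵢ) / Σ(bᵢcᵢ/nᵢ), where nᵢ is the stratum total.
Stratum 1 (Women): n = 487; a·d/n = 7·353/487 = 5.0739; b·c/n = 114·13/487 = 3.0431
Stratum 2 (Men): n = 493; a·d/n = 33·326/493 = 21.8215; b·c/n = 53·81/493 = 8.7079
OR_MH = (5.0739 + 21.8215) / (3.0431 + 8.7079) = 26.8954 / 11.7510 = 2.28877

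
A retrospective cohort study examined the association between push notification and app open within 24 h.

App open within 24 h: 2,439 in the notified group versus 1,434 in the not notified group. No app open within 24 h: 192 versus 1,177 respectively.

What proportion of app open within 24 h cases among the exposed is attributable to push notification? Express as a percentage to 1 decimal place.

From the description: a = 2439, b = 192, c = 1434, d = 1177.
Risk in exposed = 2439/2631 = 0.92702; risk in unexposed = 1434/2611 = 0.54921.
RR = 0.92702/0.54921 = 1.68791
AR% = (RR − 1)/RR × 100 = (1.68791 − 1)/1.68791 × 100 = 40.7551%

40.8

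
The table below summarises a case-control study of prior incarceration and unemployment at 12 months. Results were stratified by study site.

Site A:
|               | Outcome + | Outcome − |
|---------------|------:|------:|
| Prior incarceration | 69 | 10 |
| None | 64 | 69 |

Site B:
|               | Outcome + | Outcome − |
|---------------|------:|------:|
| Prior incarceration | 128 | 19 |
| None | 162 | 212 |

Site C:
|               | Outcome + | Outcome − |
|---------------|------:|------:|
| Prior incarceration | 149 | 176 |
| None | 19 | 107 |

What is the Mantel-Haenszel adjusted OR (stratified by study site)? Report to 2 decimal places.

6.72

OR_MH = Σ(aᵢdᵢ/nᵢ) / Σ(bᵢcᵢ/nᵢ), where nᵢ is the stratum total.
Stratum 1 (Site A): n = 212; a·d/n = 69·69/212 = 22.4575; b·c/n = 10·64/212 = 3.0189
Stratum 2 (Site B): n = 521; a·d/n = 128·212/521 = 52.0845; b·c/n = 19·162/521 = 5.9079
Stratum 3 (Site C): n = 451; a·d/n = 149·107/451 = 35.3503; b·c/n = 176·19/451 = 7.4146
OR_MH = (22.4575 + 52.0845 + 35.3503) / (3.0189 + 5.9079 + 7.4146) = 109.8923 / 16.3414 = 6.72479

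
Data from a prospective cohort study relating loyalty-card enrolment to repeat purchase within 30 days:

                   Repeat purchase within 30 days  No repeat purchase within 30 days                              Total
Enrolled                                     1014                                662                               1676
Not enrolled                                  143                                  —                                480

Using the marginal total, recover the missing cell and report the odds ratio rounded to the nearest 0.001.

The missing cell is in the unexposed row: 480 − 143 = 337.
So a = 1014, b = 662, c = 143, d = 337.
OR = (a·d)/(b·c) = (1014 × 337) / (662 × 143) = 341718 / 94666 = 3.60972

3.610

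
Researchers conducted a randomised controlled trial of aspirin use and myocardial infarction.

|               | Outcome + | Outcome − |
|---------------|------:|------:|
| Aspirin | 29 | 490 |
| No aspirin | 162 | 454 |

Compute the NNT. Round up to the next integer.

Risk in treated group = 29/519 = 0.05588; risk in control = 162/616 = 0.26299.
Absolute risk reduction = 0.26299 − 0.05588 = 0.20711
NNT = 1 / ARR = 1 / 0.20711 = 4.828 → round up → 5

5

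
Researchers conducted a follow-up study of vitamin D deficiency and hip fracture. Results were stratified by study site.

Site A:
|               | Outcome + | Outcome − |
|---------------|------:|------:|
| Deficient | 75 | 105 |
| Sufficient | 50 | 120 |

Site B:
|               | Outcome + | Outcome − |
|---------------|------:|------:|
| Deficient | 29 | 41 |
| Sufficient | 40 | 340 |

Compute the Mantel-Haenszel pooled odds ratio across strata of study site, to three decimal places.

2.554

OR_MH = Σ(aᵢdᵢ/nᵢ) / Σ(bᵢcᵢ/nᵢ), where nᵢ is the stratum total.
Stratum 1 (Site A): n = 350; a·d/n = 75·120/350 = 25.7143; b·c/n = 105·50/350 = 15.0000
Stratum 2 (Site B): n = 450; a·d/n = 29·340/450 = 21.9111; b·c/n = 41·40/450 = 3.6444
OR_MH = (25.7143 + 21.9111) / (15.0000 + 3.6444) = 47.6254 / 18.6444 = 2.55440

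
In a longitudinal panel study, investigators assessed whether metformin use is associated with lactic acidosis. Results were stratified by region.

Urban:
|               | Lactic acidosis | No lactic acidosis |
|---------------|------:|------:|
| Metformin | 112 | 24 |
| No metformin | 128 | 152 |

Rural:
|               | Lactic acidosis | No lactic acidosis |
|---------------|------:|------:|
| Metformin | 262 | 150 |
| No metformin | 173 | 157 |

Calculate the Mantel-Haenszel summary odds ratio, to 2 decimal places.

2.27

OR_MH = Σ(aᵢdᵢ/nᵢ) / Σ(bᵢcᵢ/nᵢ), where nᵢ is the stratum total.
Stratum 1 (Urban): n = 416; a·d/n = 112·152/416 = 40.9231; b·c/n = 24·128/416 = 7.3846
Stratum 2 (Rural): n = 742; a·d/n = 262·157/742 = 55.4367; b·c/n = 150·173/742 = 34.9730
OR_MH = (40.9231 + 55.4367) / (7.3846 + 34.9730) = 96.3597 / 42.3577 = 2.27491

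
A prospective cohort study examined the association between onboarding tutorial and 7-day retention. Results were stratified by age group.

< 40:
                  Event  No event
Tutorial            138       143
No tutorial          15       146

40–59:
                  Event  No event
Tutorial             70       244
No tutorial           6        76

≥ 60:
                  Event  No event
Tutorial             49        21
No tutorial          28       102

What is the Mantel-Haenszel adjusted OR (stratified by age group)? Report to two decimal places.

7.31

OR_MH = Σ(aᵢdᵢ/nᵢ) / Σ(bᵢcᵢ/nᵢ), where nᵢ is the stratum total.
Stratum 1 (< 40): n = 442; a·d/n = 138·146/442 = 45.5837; b·c/n = 143·15/442 = 4.8529
Stratum 2 (40–59): n = 396; a·d/n = 70·76/396 = 13.4343; b·c/n = 244·6/396 = 3.6970
Stratum 3 (≥ 60): n = 200; a·d/n = 49·102/200 = 24.9900; b·c/n = 21·28/200 = 2.9400
OR_MH = (45.5837 + 13.4343 + 24.9900) / (4.8529 + 3.6970 + 2.9400) = 84.0081 / 11.4899 = 7.31146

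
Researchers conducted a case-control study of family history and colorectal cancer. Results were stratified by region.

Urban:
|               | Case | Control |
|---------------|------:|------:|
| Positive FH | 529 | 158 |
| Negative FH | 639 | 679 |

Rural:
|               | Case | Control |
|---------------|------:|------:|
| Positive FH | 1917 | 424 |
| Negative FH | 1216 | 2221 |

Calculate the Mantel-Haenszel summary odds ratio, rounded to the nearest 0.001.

6.562

OR_MH = Σ(aᵢdᵢ/nᵢ) / Σ(bᵢcᵢ/nᵢ), where nᵢ is the stratum total.
Stratum 1 (Urban): n = 2005; a·d/n = 529·679/2005 = 179.1476; b·c/n = 158·639/2005 = 50.3551
Stratum 2 (Rural): n = 5778; a·d/n = 1917·2221/5778 = 736.8738; b·c/n = 424·1216/5778 = 89.2323
OR_MH = (179.1476 + 736.8738) / (50.3551 + 89.2323) = 916.0215 / 139.5874 = 6.56235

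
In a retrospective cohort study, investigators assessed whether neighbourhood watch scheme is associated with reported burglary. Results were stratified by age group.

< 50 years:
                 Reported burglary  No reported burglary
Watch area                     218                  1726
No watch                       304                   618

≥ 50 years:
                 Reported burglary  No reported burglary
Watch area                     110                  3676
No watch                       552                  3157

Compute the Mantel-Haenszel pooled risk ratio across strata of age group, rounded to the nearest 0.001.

RR_MH = Σ(aᵢ·n₀ᵢ/nᵢ) / Σ(cᵢ·n₁ᵢ/nᵢ), with n₁ᵢ = aᵢ+bᵢ (exposed), n₀ᵢ = cᵢ+dᵢ (unexposed), nᵢ = n₁ᵢ+n₀ᵢ.
Stratum 1 (< 50 years): n₁ = 1944, n₀ = 922, n = 2866; a·n₀/n = 218·922/2866 = 70.1312; c·n₁/n = 304·1944/2866 = 206.2024
Stratum 2 (≥ 50 years): n₁ = 3786, n₀ = 3709, n = 7495; a·n₀/n = 110·3709/7495 = 54.4350; c·n₁/n = 552·3786/7495 = 278.8355
RR_MH = (70.1312 + 54.4350) / (206.2024 + 278.8355) = 124.5661 / 485.0379 = 0.25682

0.257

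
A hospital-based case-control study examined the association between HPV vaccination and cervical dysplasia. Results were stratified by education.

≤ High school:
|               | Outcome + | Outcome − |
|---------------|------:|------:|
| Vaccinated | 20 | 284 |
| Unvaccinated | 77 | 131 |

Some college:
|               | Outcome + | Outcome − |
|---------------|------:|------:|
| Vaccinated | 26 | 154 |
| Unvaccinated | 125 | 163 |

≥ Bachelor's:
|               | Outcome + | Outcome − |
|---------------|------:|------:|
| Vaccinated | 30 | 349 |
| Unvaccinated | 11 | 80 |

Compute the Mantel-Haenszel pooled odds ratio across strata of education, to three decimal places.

0.210

OR_MH = Σ(aᵢdᵢ/nᵢ) / Σ(bᵢcᵢ/nᵢ), where nᵢ is the stratum total.
Stratum 1 (≤ High school): n = 512; a·d/n = 20·131/512 = 5.1172; b·c/n = 284·77/512 = 42.7109
Stratum 2 (Some college): n = 468; a·d/n = 26·163/468 = 9.0556; b·c/n = 154·125/468 = 41.1325
Stratum 3 (≥ Bachelor's): n = 470; a·d/n = 30·80/470 = 5.1064; b·c/n = 349·11/470 = 8.1681
OR_MH = (5.1172 + 9.0556 + 5.1064) / (42.7109 + 41.1325 + 8.1681) = 19.2791 / 92.0115 = 0.20953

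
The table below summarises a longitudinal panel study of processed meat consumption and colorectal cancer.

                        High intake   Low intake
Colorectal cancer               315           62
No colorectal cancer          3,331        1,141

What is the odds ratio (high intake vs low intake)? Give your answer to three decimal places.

1.740

Reading the table with exposure as columns: a = 315 (High intake, case), b = 3331 (High intake, non-case), c = 62 (Low intake, case), d = 1141.
OR = (a·d)/(b·c) = (315 × 1141) / (3331 × 62) = 359415 / 206522 = 1.74032
The odds of colorectal cancer are about 1.74 times as high in the high intake group.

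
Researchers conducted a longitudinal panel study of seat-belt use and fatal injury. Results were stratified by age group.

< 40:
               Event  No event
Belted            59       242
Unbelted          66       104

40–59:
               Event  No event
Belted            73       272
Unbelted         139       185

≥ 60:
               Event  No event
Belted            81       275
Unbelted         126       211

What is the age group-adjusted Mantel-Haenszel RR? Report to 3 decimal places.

0.538

RR_MH = Σ(aᵢ·n₀ᵢ/nᵢ) / Σ(cᵢ·n₁ᵢ/nᵢ), with n₁ᵢ = aᵢ+bᵢ (exposed), n₀ᵢ = cᵢ+dᵢ (unexposed), nᵢ = n₁ᵢ+n₀ᵢ.
Stratum 1 (< 40): n₁ = 301, n₀ = 170, n = 471; a·n₀/n = 59·170/471 = 21.2951; c·n₁/n = 66·301/471 = 42.1783
Stratum 2 (40–59): n₁ = 345, n₀ = 324, n = 669; a·n₀/n = 73·324/669 = 35.3543; c·n₁/n = 139·345/669 = 71.6816
Stratum 3 (≥ 60): n₁ = 356, n₀ = 337, n = 693; a·n₀/n = 81·337/693 = 39.3896; c·n₁/n = 126·356/693 = 64.7273
RR_MH = (21.2951 + 35.3543 + 39.3896) / (42.1783 + 71.6816 + 64.7273) = 96.0390 / 178.5872 = 0.53777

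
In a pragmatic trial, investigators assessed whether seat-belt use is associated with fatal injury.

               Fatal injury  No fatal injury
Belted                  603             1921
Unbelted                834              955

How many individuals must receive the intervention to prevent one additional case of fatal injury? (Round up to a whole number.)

5

Risk in treated group = 603/2524 = 0.23891; risk in control = 834/1789 = 0.46618.
Absolute risk reduction = 0.46618 − 0.23891 = 0.22728
NNT = 1 / ARR = 1 / 0.22728 = 4.400 → round up → 5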